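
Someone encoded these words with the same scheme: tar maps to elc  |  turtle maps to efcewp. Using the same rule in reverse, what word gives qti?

fix

Compare letters: t→e is +11, a→l is +11, r→c is +11 — a constant shift. Each letter is shifted forward by 11 in the alphabet (a Caesar shift of +11).
Decoding qti: q−11=f, t−11=i, i−11=x.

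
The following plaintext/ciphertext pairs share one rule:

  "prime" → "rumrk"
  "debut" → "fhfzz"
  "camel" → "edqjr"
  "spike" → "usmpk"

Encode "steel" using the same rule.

In prime: p→r is +2, r→u is +3, i→m is +4, m→r is +5 — the shift increases by 1 each position. The shift increases by 1 at each position, starting from +2: 2, 3, 4, ….
On steel: s+2=u, t+3=w, e+4=i, e+5=j, l+6=r.

uwijr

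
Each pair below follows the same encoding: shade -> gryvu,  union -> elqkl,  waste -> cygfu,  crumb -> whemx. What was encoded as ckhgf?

worst

Treating letters as 0–25, the rule is x ↦ 25x + 24 (mod 26).
Reversing it on ckhgf: c(2)→25·(2−24)≡22=w; k(10)→25·(10−24)≡14=o; h(7)→25·(7−24)≡17=r; g(6)→25·(6−24)≡18=s; f(5)→25·(5−24)≡19=t (all mod 26).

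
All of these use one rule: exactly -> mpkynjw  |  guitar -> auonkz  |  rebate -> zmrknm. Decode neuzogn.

Each letter's alphabet position (a=0..z=25) is mapped through 7·x+10 mod 26 — an affine cipher.
Decoding neuzogn: n(13)→15·(13−10)≡19=t; e(4)→15·(4−10)≡14=o; u(20)→15·(20−10)≡20=u; z(25)→15·(25−10)≡17=r; o(14)→15·(14−10)≡8=i; g(6)→15·(6−10)≡18=s; n(13)→15·(13−10)≡19=t (all mod 26).

tourist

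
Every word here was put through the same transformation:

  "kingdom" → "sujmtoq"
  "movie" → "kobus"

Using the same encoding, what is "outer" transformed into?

The output letters match the input read backwards, each shifted +6: kingdom reversed is modgnik. The word is reversed, then every letter is shifted forward by 6.
Applying it to outer: reverse → retuo; then shift: r+6=x, e+6=k, t+6=z, u+6=a, o+6=u.

xkzau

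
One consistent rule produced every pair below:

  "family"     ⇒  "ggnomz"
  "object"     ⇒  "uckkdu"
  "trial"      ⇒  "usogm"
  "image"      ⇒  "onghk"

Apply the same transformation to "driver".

Vowels shift forward by 6 and consonants shift forward by 1.
Applying it to driver: d(cons)+1=e, r(cons)+1=s, i(vowel)+6=o, v(cons)+1=w, e(vowel)+6=k, r(cons)+1=s.

esowks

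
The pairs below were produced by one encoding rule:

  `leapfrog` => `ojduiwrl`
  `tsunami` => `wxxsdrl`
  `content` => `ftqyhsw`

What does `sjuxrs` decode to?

Shifts by position in leapfrog: pos 0: l→o (+3), pos 1: e→j (+5), pos 2: a→d (+3), pos 3: p→u (+5) — repeating every 2. The shifts repeat in a cycle of length 2: positions 0,1,… shift by +3, +5, then the pattern repeats.
Decoding sjuxrs: s−3=p, j−5=e, u−3=r, x−5=s, r−3=o, s−5=n.

person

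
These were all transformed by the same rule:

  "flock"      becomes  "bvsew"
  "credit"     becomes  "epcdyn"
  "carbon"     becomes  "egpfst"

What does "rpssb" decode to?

proof

f(5)→b(1) and l(11)→v(21) fit y≡25x+6 (mod 26); the inverse of 25 mod 26 is 25. Treating letters as 0–25, the rule is x ↦ 25x + 6 (mod 26).
Reversing it on rpssb: r(17)→25·(17−6)≡15=p; p(15)→25·(15−6)≡17=r; s(18)→25·(18−6)≡14=o; s(18)→25·(18−6)≡14=o; b(1)→25·(1−6)≡5=f (all mod 26).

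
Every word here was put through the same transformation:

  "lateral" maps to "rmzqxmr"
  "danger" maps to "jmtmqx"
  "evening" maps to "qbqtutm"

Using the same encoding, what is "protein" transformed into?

The shift depends on letter class: consonant l→r is +6, but vowel a→m is +12. Vowels shift forward by 12 and consonants shift forward by 6.
For protein: p(cons)+6=v, r(cons)+6=x, o(vowel)+12=a, t(cons)+6=z, e(vowel)+12=q, i(vowel)+12=u, n(cons)+6=t.

vxazqut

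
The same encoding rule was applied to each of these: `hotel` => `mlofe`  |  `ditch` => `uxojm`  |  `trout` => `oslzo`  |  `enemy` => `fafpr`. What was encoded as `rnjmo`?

yacht

Treating letters as 0–25, the rule is x ↦ 11x + 13 (mod 26).
Undoing it on rnjmo: r(17)→19·(17−13)≡24=y; n(13)→19·(13−13)≡0=a; j(9)→19·(9−13)≡2=c; m(12)→19·(12−13)≡7=h; o(14)→19·(14−13)≡19=t (all mod 26).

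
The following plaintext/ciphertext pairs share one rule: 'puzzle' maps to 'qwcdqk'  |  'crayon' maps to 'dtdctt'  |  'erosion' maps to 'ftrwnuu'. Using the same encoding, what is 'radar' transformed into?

scgew

In puzzle: p→q is +1, u→w is +2, z→c is +3, z→d is +4 — the shift increases by 1 each position. The shift increases by 1 at each position, starting from +1: 1, 2, 3, ….
For radar: r+1=s, a+2=c, d+3=g, a+4=e, r+5=w.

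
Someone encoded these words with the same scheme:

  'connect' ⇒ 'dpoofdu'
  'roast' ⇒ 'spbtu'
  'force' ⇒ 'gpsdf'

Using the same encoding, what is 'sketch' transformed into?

Compare letters: c→d is +1, o→p is +1, n→o is +1 — a constant shift. Every letter moves 1 place later in the alphabet, wrapping around z→a.
For sketch: s+1=t, k+1=l, e+1=f, t+1=u, c+1=d, h+1=i.

tlfudi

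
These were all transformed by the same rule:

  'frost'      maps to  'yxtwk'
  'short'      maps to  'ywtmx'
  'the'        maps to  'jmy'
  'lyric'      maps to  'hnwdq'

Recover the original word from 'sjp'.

Read the word backwards and shift each letter +5.
Undoing it on sjp: shift back: s−5=n, j−5=e, p−5=k → nek; then reverse → ken.

ken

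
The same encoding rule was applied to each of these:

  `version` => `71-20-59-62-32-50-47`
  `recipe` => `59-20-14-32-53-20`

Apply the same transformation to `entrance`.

20-47-65-59-8-47-14-20

v(#22)→71 and e(#5)→20: differences scale by 3, so n = 3·pos + 5. The formula is n = 3×(alphabet index, a=1) + 5.
On entrance: e=5→20, n=14→47, t=20→65, r=18→59, a=1→8, n=14→47, c=3→14, e=5→20.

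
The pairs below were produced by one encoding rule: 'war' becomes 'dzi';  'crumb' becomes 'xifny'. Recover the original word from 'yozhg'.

Each pair mirrors across the alphabet (w↔d, a↔z, r↔i): positions sum to 25. This is the alphabet-reversal cipher (Atbash): a becomes z, b becomes y, etc.
Reversing it on yozhg: y↔b, o↔l, z↔a, h↔s, g↔t.

blast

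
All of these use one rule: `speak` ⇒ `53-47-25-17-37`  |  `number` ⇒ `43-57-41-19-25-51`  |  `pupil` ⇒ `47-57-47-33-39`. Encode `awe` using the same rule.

With a=1..z=26, the number is 2·pos + 15.
Applying it to awe: a=1→17, w=23→61, e=5→25.

17-61-25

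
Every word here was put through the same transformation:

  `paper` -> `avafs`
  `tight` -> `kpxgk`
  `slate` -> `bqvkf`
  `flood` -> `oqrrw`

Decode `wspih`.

Each letter's alphabet position (a=0..z=25) is mapped through 9·x+21 mod 26 — an affine cipher.
Undoing it on wspih: w(22)→3·(22−21)≡3=d; s(18)→3·(18−21)≡17=r; p(15)→3·(15−21)≡8=i; i(8)→3·(8−21)≡13=n; h(7)→3·(7−21)≡10=k (all mod 26).

drink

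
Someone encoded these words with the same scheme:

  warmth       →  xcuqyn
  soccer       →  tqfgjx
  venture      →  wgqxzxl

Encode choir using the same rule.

The shift increases by 1 at each position, starting from +1: 1, 2, 3, ….
For choir: c+1=d, h+2=j, o+3=r, i+4=m, r+5=w.

djrmw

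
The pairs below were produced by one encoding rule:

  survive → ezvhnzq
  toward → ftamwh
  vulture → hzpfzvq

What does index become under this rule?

ushqc

Shifts by position in survive: pos 0: s→e (+12), pos 1: u→z (+5), pos 2: r→v (+4), pos 3: v→h (+12), pos 4: i→n (+5), pos 5: v→z (+4) — repeating every 3. It's a Vigenère-style cipher with numeric key [12,5,4]: position i shifts by key[i mod 3].
Applying it to index: i+12=u, n+5=s, d+4=h, e+12=q, x+5=c.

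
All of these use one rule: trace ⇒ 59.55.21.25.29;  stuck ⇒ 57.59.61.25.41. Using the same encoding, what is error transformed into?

29.55.55.49.55

t(#20)→59 and r(#18)→55: differences scale by 2, so n = 2·pos + 19. With a=1..z=26, the number is 2·pos + 19.
For error: e=5→29, r=18→55, r=18→55, o=15→49, r=18→55.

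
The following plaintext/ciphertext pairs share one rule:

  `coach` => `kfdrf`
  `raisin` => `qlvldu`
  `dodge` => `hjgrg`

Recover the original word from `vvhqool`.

The output letters match the input read backwards, each shifted +3: coach reversed is hcaoc. Two steps: reverse the string, then apply a Caesar shift of +3.
Undoing it on vvhqool: shift back: v−3=s, v−3=s, h−3=e, q−3=n, o−3=l, o−3=l, l−3=i → ssenlli; then reverse → illness.

illness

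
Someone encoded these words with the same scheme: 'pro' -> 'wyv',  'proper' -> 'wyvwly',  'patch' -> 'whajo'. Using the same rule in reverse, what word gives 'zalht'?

It's a constant shift of +7 (ROT7).
Reversing it on zalht: z−7=s, a−7=t, l−7=e, h−7=a, t−7=m.

steam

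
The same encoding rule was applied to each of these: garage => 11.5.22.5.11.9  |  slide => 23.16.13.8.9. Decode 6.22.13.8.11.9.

g is letter #7 and maps to 11: an offset of 4. Letters become their 1-based position plus 4 (so a→5, b→6, …).
Reversing it on 6.22.13.8.11.9: 6→(6−4)÷1=2=b, 22→(22−4)÷1=18=r, 13→(13−4)÷1=9=i, 8→(8−4)÷1=4=d, 11→(11−4)÷1=7=g, 9→(9−4)÷1=5=e.

bridge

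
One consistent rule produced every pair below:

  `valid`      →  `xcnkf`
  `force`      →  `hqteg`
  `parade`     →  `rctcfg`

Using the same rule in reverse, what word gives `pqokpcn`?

Each letter is shifted forward by 2 in the alphabet (a Caesar shift of +2).
Reversing it on pqokpcn: p−2=n, q−2=o, o−2=m, k−2=i, p−2=n, c−2=a, n−2=l.

nominal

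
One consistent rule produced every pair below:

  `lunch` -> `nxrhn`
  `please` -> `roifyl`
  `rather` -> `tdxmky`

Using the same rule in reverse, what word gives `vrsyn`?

tooth

In lunch: l→n is +2, u→x is +3, n→r is +4, c→h is +5 — the shift increases by 1 each position. Each letter shifts forward by (position + 2), i.e. 2, 3, 4, … — the shift grows by one for each successive letter.
Decoding vrsyn: v−2=t, r−3=o, s−4=o, y−5=t, n−6=h.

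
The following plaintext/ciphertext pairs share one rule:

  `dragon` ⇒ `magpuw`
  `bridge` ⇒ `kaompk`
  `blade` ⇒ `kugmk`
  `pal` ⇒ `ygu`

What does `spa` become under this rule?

The shift depends on letter class: consonant d→m is +9, but vowel a→g is +6. Vowels shift forward by 6 and consonants shift forward by 9.
For spa: s(cons)+9=b, p(cons)+9=y, a(vowel)+6=g.

byg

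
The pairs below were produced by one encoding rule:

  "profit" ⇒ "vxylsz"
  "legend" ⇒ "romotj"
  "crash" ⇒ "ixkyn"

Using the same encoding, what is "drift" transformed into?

jxslz

Vowels shift forward by 10 and consonants shift forward by 6.
Applying it to drift: d(cons)+6=j, r(cons)+6=x, i(vowel)+10=s, f(cons)+6=l, t(cons)+6=z.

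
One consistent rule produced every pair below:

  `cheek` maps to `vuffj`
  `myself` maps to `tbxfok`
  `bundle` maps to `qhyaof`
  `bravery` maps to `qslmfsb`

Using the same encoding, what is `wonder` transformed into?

This is an affine cipher: with a=0,…,z=25, each position x becomes (5x+11) mod 26.
For wonder: w(22)→5·22+11≡17=r; o(14)→5·14+11≡3=d; n(13)→5·13+11≡24=y; d(3)→5·3+11≡0=a; e(4)→5·4+11≡5=f; r(17)→5·17+11≡18=s (all mod 26).

rdyafs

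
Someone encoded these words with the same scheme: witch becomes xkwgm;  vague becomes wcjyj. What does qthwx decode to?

press

In witch: w→x is +1, i→k is +2, t→w is +3, c→g is +4 — the shift increases by 1 each position. Each letter shifts forward by (position + 1), i.e. 1, 2, 3, … — the shift grows by one for each successive letter.
Undoing it on qthwx: q−1=p, t−2=r, h−3=e, w−4=s, x−5=s.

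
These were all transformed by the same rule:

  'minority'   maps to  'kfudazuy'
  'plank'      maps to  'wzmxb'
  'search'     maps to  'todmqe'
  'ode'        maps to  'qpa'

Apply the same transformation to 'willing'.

szuxxui

The word is reversed, then every letter is shifted forward by 12.
On willing: reverse → gnilliw; then shift: g+12=s, n+12=z, i+12=u, l+12=x, l+12=x, i+12=u, w+12=i.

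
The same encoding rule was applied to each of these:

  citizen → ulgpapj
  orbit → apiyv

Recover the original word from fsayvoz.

shortly

Two steps: reverse the string, then apply a Caesar shift of +7.
Undoing it on fsayvoz: shift back: f−7=y, s−7=l, a−7=t, y−7=r, v−7=o, o−7=h, z−7=s → yltrohs; then reverse → shortly.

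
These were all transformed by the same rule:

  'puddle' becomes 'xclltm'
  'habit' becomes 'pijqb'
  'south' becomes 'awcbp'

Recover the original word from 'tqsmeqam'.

This is a Caesar cipher with shift 8.
Undoing it on tqsmeqam: t−8=l, q−8=i, s−8=k, m−8=e, e−8=w, q−8=i, a−8=s, m−8=e.

likewise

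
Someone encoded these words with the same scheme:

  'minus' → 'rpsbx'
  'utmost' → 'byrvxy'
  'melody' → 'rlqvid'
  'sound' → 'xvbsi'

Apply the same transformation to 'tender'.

The shift depends on letter class: consonant m→r is +5, but vowel i→p is +7. Two shifts are in play — +7 for a/e/i/o/u, +5 for every other letter.
Applying it to tender: t(cons)+5=y, e(vowel)+7=l, n(cons)+5=s, d(cons)+5=i, e(vowel)+7=l, r(cons)+5=w.

ylsilw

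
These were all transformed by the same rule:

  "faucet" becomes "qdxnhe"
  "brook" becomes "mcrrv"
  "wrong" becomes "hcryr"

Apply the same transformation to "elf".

Vowels shift forward by 3 and consonants shift forward by 11.
For elf: e(vowel)+3=h, l(cons)+11=w, f(cons)+11=q.

hwq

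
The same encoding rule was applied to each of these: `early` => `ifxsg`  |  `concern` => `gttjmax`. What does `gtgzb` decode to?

coast

Each letter shifts forward by (position + 4), i.e. 4, 5, 6, … — the shift grows by one for each successive letter.
Undoing it on gtgzb: g−4=c, t−5=o, g−6=a, z−7=s, b−8=t.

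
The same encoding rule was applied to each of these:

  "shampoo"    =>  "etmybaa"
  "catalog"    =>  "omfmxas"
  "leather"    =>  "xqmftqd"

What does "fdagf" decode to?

Compare letters: s→e is +12, h→t is +12, a→m is +12 — a constant shift. This is a Caesar cipher with shift 12.
Reversing it on fdagf: f−12=t, d−12=r, a−12=o, g−12=u, f−12=t.

trout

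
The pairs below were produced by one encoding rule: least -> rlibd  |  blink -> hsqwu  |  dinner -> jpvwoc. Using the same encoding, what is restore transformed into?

In least: l→r is +6, e→l is +7, a→i is +8, s→b is +9 — the shift increases by 1 each position. The shift increases by 1 at each position, starting from +6: 6, 7, 8, ….
For restore: r+6=x, e+7=l, s+8=a, t+9=c, o+10=y, r+11=c, e+12=q.

xlacycq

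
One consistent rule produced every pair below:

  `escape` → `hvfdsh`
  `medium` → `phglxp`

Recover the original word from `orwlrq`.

Compare letters: e→h is +3, s→v is +3, c→f is +3 — a constant shift. Every letter moves 3 places later in the alphabet, wrapping around z→a.
Decoding orwlrq: o−3=l, r−3=o, w−3=t, l−3=i, r−3=o, q−3=n.

lotion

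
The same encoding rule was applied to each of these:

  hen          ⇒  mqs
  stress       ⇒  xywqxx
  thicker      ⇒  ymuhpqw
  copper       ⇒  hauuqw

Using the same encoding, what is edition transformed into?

The shift depends on letter class: consonant h→m is +5, but vowel e→q is +12. Two shifts are in play — +12 for a/e/i/o/u, +5 for every other letter.
On edition: e(vowel)+12=q, d(cons)+5=i, i(vowel)+12=u, t(cons)+5=y, i(vowel)+12=u, o(vowel)+12=a, n(cons)+5=s.

qiuyuas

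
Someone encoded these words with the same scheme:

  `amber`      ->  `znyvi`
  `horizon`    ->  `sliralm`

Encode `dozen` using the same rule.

wlavm

Each pair mirrors across the alphabet (a↔z, m↔n, b↔y): positions sum to 25. Letters are reflected about the middle of the alphabet (position → 25−position): Atbash.
For dozen: d↔w, o↔l, z↔a, e↔v, n↔m.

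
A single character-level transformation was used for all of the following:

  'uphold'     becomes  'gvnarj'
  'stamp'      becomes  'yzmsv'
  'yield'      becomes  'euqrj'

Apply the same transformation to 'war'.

The shift depends on letter class: consonant p→v is +6, but vowel u→g is +12. The rule splits by letter class: vowels +12, consonants +6.
Applying it to war: w(cons)+6=c, a(vowel)+12=m, r(cons)+6=x.

cmx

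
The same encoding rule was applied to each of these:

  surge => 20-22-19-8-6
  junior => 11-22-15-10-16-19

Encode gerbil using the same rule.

Letters become their 1-based position plus 1 (so a→2, b→3, …).
For gerbil: g=7→8, e=5→6, r=18→19, b=2→3, i=9→10, l=12→13.

8-6-19-3-10-13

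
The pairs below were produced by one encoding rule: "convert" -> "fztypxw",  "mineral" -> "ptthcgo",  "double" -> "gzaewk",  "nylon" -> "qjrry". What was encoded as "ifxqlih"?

Shifts by position in convert: pos 0: c→f (+3), pos 1: o→z (+11), pos 2: n→t (+6), pos 3: v→y (+3), pos 4: e→p (+11), pos 5: r→x (+6) — repeating every 3. It's a Vigenère-style cipher with numeric key [3,11,6]: position i shifts by key[i mod 3].
Undoing it on ifxqlih: i−3=f, f−11=u, x−6=r, q−3=n, l−11=a, i−6=c, h−3=e.

furnace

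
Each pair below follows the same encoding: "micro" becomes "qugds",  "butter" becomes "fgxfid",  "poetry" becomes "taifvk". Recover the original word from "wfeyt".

Shifts by position in micro: pos 0: m→q (+4), pos 1: i→u (+12), pos 2: c→g (+4), pos 3: r→d (+12) — repeating every 2. It's a Vigenère-style cipher with numeric key [4,12]: position i shifts by key[i mod 2].
Undoing it on wfeyt: w−4=s, f−12=t, e−4=a, y−12=m, t−4=p.

stamp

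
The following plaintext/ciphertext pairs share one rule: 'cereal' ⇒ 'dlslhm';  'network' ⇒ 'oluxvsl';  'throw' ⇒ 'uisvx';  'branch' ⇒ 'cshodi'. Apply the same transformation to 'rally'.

The shift depends on letter class: consonant c→d is +1, but vowel e→l is +7. The rule splits by letter class: vowels +7, consonants +1.
Applying it to rally: r(cons)+1=s, a(vowel)+7=h, l(cons)+1=m, l(cons)+1=m, y(cons)+1=z.

shmmz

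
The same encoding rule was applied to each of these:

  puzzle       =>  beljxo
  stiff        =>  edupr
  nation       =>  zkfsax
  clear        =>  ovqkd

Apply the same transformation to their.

Shifts by position in puzzle: pos 0: p→b (+12), pos 1: u→e (+10), pos 2: z→l (+12), pos 3: z→j (+10) — repeating every 2. A repeating key of period 2 is used — shifts +12, +10 over and over.
For their: t+12=f, h+10=r, e+12=q, i+10=s, r+12=d.

frqsd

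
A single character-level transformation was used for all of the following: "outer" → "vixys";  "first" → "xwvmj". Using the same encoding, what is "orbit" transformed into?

xmfvs

The word is reversed, then every letter is shifted forward by 4.
On orbit: reverse → tibro; then shift: t+4=x, i+4=m, b+4=f, r+4=v, o+4=s.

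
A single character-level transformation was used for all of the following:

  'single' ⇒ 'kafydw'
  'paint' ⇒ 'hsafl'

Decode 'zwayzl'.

height

Compare letters: s→k is +18, i→a is +18, n→f is +18 — a constant shift. This is a Caesar cipher with shift 18.
Decoding zwayzl: z−18=h, w−18=e, a−18=i, y−18=g, z−18=h, l−18=t.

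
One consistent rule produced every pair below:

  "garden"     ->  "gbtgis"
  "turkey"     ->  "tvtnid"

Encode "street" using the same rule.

suthiy

In garden: g→g is +0, a→b is +1, r→t is +2, d→g is +3 — the shift increases by 1 each position. Each letter shifts forward by its position index (0, 1, 2, …) — the shift grows by one for each successive letter.
On street: s+0=s, t+1=u, r+2=t, e+3=h, e+4=i, t+5=y.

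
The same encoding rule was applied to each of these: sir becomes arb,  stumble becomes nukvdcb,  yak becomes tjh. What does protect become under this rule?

clncxay

Two steps: reverse the string, then apply a Caesar shift of +9.
Applying it to protect: reverse → tcetorp; then shift: t+9=c, c+9=l, e+9=n, t+9=c, o+9=x, r+9=a, p+9=y.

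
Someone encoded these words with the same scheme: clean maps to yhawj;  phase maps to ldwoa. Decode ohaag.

sleek

Compare letters: c→y is +22, l→h is +22, e→a is +22 — a constant shift. Every letter moves 22 places later in the alphabet, wrapping around z→a.
Undoing it on ohaag: o−22=s, h−22=l, a−22=e, a−22=e, g−22=k.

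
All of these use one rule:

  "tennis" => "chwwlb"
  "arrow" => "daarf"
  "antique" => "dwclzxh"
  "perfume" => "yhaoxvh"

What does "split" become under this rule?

The shift depends on letter class: consonant t→c is +9, but vowel e→h is +3. Two shifts are in play — +3 for a/e/i/o/u, +9 for every other letter.
On split: s(cons)+9=b, p(cons)+9=y, l(cons)+9=u, i(vowel)+3=l, t(cons)+9=c.

byulc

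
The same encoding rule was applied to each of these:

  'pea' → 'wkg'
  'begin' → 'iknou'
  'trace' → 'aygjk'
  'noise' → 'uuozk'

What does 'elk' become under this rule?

The shift depends on letter class: consonant p→w is +7, but vowel e→k is +6. Two shifts are in play — +6 for a/e/i/o/u, +7 for every other letter.
For elk: e(vowel)+6=k, l(cons)+7=s, k(cons)+7=r.

ksr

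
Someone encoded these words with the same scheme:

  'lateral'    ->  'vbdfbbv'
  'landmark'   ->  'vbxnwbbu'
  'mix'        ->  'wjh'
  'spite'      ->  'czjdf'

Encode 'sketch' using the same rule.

cufdmr

The shift depends on letter class: consonant l→v is +10, but vowel a→b is +1. Two shifts are in play — +1 for a/e/i/o/u, +10 for every other letter.
For sketch: s(cons)+10=c, k(cons)+10=u, e(vowel)+1=f, t(cons)+10=d, c(cons)+10=m, h(cons)+10=r.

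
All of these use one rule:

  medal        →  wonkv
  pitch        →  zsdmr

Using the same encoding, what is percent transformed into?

Compare letters: m→w is +10, e→o is +10, d→n is +10 — a constant shift. It's a constant shift of +10 (ROT10).
Applying it to percent: p+10=z, e+10=o, r+10=b, c+10=m, e+10=o, n+10=x, t+10=d.

zobmoxd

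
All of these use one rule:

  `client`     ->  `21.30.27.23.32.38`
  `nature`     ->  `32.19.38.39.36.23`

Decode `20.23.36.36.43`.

c is letter #3 and maps to 21: an offset of 18. Each letter is replaced by its alphabet position (a=1..z=26) + 18.
Undoing it on 20.23.36.36.43: 20→(20−18)÷1=2=b, 23→(23−18)÷1=5=e, 36→(36−18)÷1=18=r, 36→(36−18)÷1=18=r, 43→(43−18)÷1=25=y.

berry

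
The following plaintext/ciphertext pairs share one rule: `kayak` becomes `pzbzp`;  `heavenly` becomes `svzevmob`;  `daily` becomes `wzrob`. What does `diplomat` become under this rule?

wrkolnzg

Each letter is replaced by its mirror in the alphabet: a↔z, b↔y, c↔x, and so on (the Atbash cipher).
Applying it to diplomat: d↔w, i↔r, p↔k, l↔o, o↔l, m↔n, a↔z, t↔g.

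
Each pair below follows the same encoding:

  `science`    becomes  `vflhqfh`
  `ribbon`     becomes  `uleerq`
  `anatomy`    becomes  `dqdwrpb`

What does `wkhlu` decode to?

their

Compare letters: s→v is +3, c→f is +3, i→l is +3 — a constant shift. Each letter is shifted forward by 3 in the alphabet (a Caesar shift of +3).
Decoding wkhlu: w−3=t, k−3=h, h−3=e, l−3=i, u−3=r.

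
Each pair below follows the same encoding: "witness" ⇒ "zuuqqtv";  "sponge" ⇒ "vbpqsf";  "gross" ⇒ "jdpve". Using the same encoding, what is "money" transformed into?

paohk

It's a Vigenère-style cipher with numeric key [3,12,1]: position i shifts by key[i mod 3].
For money: m+3=p, o+12=a, n+1=o, e+3=h, y+12=k.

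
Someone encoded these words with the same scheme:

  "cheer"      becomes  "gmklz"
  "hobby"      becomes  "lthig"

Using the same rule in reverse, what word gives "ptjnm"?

In cheer: c→g is +4, h→m is +5, e→k is +6, e→l is +7 — the shift increases by 1 each position. The shift increases by 1 at each position, starting from +4: 4, 5, 6, ….
Undoing it on ptjnm: p−4=l, t−5=o, j−6=d, n−7=g, m−8=e.

lodge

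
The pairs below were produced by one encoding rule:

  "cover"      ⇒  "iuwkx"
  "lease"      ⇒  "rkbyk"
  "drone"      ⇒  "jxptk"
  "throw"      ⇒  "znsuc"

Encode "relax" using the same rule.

xkmgd

It's a Vigenère-style cipher with numeric key [6,6,1]: position i shifts by key[i mod 3].
Applying it to relax: r+6=x, e+6=k, l+1=m, a+6=g, x+6=d.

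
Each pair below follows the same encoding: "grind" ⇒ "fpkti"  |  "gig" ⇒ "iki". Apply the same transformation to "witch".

jevky

Two steps: reverse the string, then apply a Caesar shift of +2.
For witch: reverse → hctiw; then shift: h+2=j, c+2=e, t+2=v, i+2=k, w+2=y.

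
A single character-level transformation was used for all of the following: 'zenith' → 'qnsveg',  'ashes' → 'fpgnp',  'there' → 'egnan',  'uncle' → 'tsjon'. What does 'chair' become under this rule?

This is an affine cipher: with a=0,…,z=25, each position x becomes (15x+5) mod 26.
On chair: c(2)→15·2+5≡9=j; h(7)→15·7+5≡6=g; a(0)→15·0+5≡5=f; i(8)→15·8+5≡21=v; r(17)→15·17+5≡0=a (all mod 26).

jgfva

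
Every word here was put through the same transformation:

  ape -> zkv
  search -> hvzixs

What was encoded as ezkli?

Each pair mirrors across the alphabet (a↔z, p↔k, e↔v): positions sum to 25. This is the alphabet-reversal cipher (Atbash): a becomes z, b becomes y, etc.
Undoing it on ezkli: e↔v, z↔a, k↔p, l↔o, i↔r.

vapor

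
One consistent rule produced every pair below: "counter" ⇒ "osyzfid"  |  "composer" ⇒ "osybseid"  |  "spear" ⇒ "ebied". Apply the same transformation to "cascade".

oeeoepi

The shift depends on letter class: consonant c→o is +12, but vowel o→s is +4. The rule splits by letter class: vowels +4, consonants +12.
Applying it to cascade: c(cons)+12=o, a(vowel)+4=e, s(cons)+12=e, c(cons)+12=o, a(vowel)+4=e, d(cons)+12=p, e(vowel)+4=i.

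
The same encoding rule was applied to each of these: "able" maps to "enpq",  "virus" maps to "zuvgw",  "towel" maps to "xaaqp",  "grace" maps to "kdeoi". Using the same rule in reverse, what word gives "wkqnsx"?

Shifts by position in able: pos 0: a→e (+4), pos 1: b→n (+12), pos 2: l→p (+4), pos 3: e→q (+12) — repeating every 2. It's a Vigenère-style cipher with numeric key [4,12]: position i shifts by key[i mod 2].
Reversing it on wkqnsx: w−4=s, k−12=y, q−4=m, n−12=b, s−4=o, x−12=l.

symbol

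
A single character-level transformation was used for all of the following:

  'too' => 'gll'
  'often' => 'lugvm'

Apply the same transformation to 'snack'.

hmzxp

Each pair mirrors across the alphabet (t↔g, o↔l, o↔l): positions sum to 25. Letters are reflected about the middle of the alphabet (position → 25−position): Atbash.
For snack: s↔h, n↔m, a↔z, c↔x, k↔p.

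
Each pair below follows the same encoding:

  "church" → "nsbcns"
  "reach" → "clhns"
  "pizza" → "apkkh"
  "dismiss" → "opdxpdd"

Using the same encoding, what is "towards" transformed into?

evhhcod

The shift depends on letter class: consonant c→n is +11, but vowel u→b is +7. The rule splits by letter class: vowels +7, consonants +11.
On towards: t(cons)+11=e, o(vowel)+7=v, w(cons)+11=h, a(vowel)+7=h, r(cons)+11=c, d(cons)+11=o, s(cons)+11=d.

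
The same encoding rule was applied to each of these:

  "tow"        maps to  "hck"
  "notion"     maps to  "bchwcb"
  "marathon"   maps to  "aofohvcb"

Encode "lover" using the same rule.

zcjsf

Compare letters: t→h is +14, o→c is +14, w→k is +14 — a constant shift. Each letter is shifted forward by 14 in the alphabet (a Caesar shift of +14).
Applying it to lover: l+14=z, o+14=c, v+14=j, e+14=s, r+14=f.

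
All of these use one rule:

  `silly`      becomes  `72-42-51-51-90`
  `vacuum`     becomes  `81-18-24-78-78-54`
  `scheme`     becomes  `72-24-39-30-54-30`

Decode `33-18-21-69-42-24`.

fabric

Each letter becomes 3×(its alphabet position, a=1..z=26) + 15.
Undoing it on 33-18-21-69-42-24: 33→(33−15)÷3=6=f, 18→(18−15)÷3=1=a, 21→(21−15)÷3=2=b, 69→(69−15)÷3=18=r, 42→(42−15)÷3=9=i, 24→(24−15)÷3=3=c.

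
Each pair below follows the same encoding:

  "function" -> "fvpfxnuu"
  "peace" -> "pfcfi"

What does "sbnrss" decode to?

saloon

Each letter shifts forward by its position index (0, 1, 2, …) — the shift grows by one for each successive letter.
Decoding sbnrss: s−0=s, b−1=a, n−2=l, r−3=o, s−4=o, s−5=n.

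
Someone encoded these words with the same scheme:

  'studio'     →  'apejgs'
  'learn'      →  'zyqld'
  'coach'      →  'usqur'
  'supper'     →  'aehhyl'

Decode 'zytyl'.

lever

s(18)→a(0) and t(19)→p(15) fit y≡15x+16 (mod 26); the inverse of 15 mod 26 is 7. This is an affine cipher: with a=0,…,z=25, each position x becomes (15x+16) mod 26.
Reversing it on zytyl: z(25)→7·(25−16)≡11=l; y(24)→7·(24−16)≡4=e; t(19)→7·(19−16)≡21=v; y(24)→7·(24−16)≡4=e; l(11)→7·(11−16)≡17=r (all mod 26).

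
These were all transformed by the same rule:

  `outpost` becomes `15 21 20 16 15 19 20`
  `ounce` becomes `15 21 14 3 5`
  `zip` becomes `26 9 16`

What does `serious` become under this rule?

o is letter #15 and maps to 15: an offset of 0. Letters become their 1-indexed alphabet positions: a=1 … z=26.
On serious: s=19→19, e=5→5, r=18→18, i=9→9, o=15→15, u=21→21, s=19→19.

19 5 18 9 15 21 19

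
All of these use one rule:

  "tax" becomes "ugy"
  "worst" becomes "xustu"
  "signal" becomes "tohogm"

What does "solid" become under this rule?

The rule splits by letter class: vowels +6, consonants +1.
For solid: s(cons)+1=t, o(vowel)+6=u, l(cons)+1=m, i(vowel)+6=o, d(cons)+1=e.

tumoe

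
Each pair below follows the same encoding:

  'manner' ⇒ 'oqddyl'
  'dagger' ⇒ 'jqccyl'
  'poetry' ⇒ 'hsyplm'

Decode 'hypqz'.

Treating letters as 0–25, the rule is x ↦ 15x + 16 (mod 26).
Undoing it on hypqz: h(7)→7·(7−16)≡15=p; y(24)→7·(24−16)≡4=e; p(15)→7·(15−16)≡19=t; q(16)→7·(16−16)≡0=a; z(25)→7·(25−16)≡11=l (all mod 26).

petal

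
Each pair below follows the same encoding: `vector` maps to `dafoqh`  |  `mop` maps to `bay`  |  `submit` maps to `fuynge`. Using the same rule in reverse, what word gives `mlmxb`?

The output letters match the input read backwards, each shifted +12: vector reversed is rotcev. The word is reversed, then every letter is shifted forward by 12.
Decoding mlmxb: shift back: m−12=a, l−12=z, m−12=a, x−12=l, b−12=p → azalp; then reverse → plaza.

plaza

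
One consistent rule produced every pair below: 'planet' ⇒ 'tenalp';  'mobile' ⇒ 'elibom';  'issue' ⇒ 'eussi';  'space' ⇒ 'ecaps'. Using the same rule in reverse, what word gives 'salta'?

The output letters match the input read backwards: planet reversed is tenalp. The word is simply reversed.
Undoing it on salta: then reverse → atlas.

atlas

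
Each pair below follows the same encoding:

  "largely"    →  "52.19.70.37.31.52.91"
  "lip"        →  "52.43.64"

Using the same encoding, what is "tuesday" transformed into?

l(#12)→52 and a(#1)→19: differences scale by 3, so n = 3·pos + 16. The formula is n = 3×(alphabet index, a=1) + 16.
For tuesday: t=20→76, u=21→79, e=5→31, s=19→73, d=4→28, a=1→19, y=25→91.

76.79.31.73.28.19.91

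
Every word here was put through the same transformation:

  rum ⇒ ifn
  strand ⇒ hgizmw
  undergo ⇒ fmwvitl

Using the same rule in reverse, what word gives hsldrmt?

showing

Each pair mirrors across the alphabet (r↔i, u↔f, m↔n): positions sum to 25. This is the alphabet-reversal cipher (Atbash): a becomes z, b becomes y, etc.
Reversing it on hsldrmt: h↔s, s↔h, l↔o, d↔w, r↔i, m↔n, t↔g.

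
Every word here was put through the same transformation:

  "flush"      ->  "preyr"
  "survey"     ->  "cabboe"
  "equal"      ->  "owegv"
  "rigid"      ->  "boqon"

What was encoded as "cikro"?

A repeating key of period 2 is used — shifts +10, +6 over and over.
Reversing it on cikro: c−10=s, i−6=c, k−10=a, r−6=l, o−10=e.

scale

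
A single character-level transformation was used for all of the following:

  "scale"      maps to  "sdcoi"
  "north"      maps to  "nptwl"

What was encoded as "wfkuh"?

weird

The shift increases by 1 at each position, starting from +0: 0, 1, 2, ….
Reversing it on wfkuh: w−0=w, f−1=e, k−2=i, u−3=r, h−4=d.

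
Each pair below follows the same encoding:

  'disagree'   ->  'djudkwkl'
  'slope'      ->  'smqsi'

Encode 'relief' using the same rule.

rfnlik

In disagree: d→d is +0, i→j is +1, s→u is +2, a→d is +3 — the shift increases by 1 each position. Letter i (0-indexed) is shifted by i+0, so successive shifts are 0, 1, 2, ….
For relief: r+0=r, e+1=f, l+2=n, i+3=l, e+4=i, f+5=k.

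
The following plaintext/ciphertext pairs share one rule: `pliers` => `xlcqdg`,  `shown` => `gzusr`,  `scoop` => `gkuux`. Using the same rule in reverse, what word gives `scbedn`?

wizard

This is an affine cipher: with a=0,…,z=25, each position x becomes (3x+4) mod 26.
Undoing it on scbedn: s(18)→9·(18−4)≡22=w; c(2)→9·(2−4)≡8=i; b(1)→9·(1−4)≡25=z; e(4)→9·(4−4)≡0=a; d(3)→9·(3−4)≡17=r; n(13)→9·(13−4)≡3=d (all mod 26).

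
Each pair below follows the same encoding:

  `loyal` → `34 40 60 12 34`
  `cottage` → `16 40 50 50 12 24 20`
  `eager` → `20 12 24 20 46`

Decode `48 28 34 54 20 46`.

silver

l(#12)→34 and o(#15)→40: differences scale by 2, so n = 2·pos + 10. The formula is n = 2×(alphabet index, a=1) + 10.
Decoding 48 28 34 54 20 46: 48→(48−10)÷2=19=s, 28→(28−10)÷2=9=i, 34→(34−10)÷2=12=l, 54→(54−10)÷2=22=v, 20→(20−10)÷2=5=e, 46→(46−10)÷2=18=r.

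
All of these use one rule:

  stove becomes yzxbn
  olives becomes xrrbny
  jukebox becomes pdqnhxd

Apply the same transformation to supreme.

The shift depends on letter class: consonant s→y is +6, but vowel o→x is +9. Vowels shift forward by 9 and consonants shift forward by 6.
On supreme: s(cons)+6=y, u(vowel)+9=d, p(cons)+6=v, r(cons)+6=x, e(vowel)+9=n, m(cons)+6=s, e(vowel)+9=n.

ydvxnsn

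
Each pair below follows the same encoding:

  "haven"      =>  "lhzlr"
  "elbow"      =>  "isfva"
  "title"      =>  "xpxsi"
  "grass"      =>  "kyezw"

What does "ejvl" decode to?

Shifts by position in haven: pos 0: h→l (+4), pos 1: a→h (+7), pos 2: v→z (+4), pos 3: e→l (+7) — repeating every 2. It's a Vigenère-style cipher with numeric key [4,7]: position i shifts by key[i mod 2].
Reversing it on ejvl: e−4=a, j−7=c, v−4=r, l−7=e.

acre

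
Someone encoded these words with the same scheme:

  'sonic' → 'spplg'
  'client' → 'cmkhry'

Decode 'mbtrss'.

In sonic: s→s is +0, o→p is +1, n→p is +2, i→l is +3 — the shift increases by 1 each position. Each letter shifts forward by its position index (0, 1, 2, …) — the shift grows by one for each successive letter.
Undoing it on mbtrss: m−0=m, b−1=a, t−2=r, r−3=o, s−4=o, s−5=n.

maroon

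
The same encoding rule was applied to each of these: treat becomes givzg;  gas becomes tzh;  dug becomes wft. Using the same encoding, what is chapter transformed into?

Letters are reflected about the middle of the alphabet (position → 25−position): Atbash.
On chapter: c↔x, h↔s, a↔z, p↔k, t↔g, e↔v, r↔i.

xszkgvi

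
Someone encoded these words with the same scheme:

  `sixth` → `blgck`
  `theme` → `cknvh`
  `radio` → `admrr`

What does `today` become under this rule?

Shifts by position in sixth: pos 0: s→b (+9), pos 1: i→l (+3), pos 2: x→g (+9), pos 3: t→c (+9), pos 4: h→k (+3) — repeating every 3. A repeating key of period 3 is used — shifts +9, +3, +9 over and over.
On today: t+9=c, o+3=r, d+9=m, a+9=j, y+3=b.

crmjb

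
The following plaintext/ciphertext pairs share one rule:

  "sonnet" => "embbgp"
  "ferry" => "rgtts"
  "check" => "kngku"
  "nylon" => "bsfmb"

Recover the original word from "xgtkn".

perch

s(18)→e(4) and o(14)→m(12) fit y≡11x+14 (mod 26); the inverse of 11 mod 26 is 19. This is an affine cipher: with a=0,…,z=25, each position x becomes (11x+14) mod 26.
Decoding xgtkn: x(23)→19·(23−14)≡15=p; g(6)→19·(6−14)≡4=e; t(19)→19·(19−14)≡17=r; k(10)→19·(10−14)≡2=c; n(13)→19·(13−14)≡7=h (all mod 26).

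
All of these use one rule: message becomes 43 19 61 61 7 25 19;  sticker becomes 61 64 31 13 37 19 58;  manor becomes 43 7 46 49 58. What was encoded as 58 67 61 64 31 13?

rustic

m(#13)→43 and e(#5)→19: differences scale by 3, so n = 3·pos + 4. The formula is n = 3×(alphabet index, a=1) + 4.
Undoing it on 58 67 61 64 31 13: 58→(58−4)÷3=18=r, 67→(67−4)÷3=21=u, 61→(61−4)÷3=19=s, 64→(64−4)÷3=20=t, 31→(31−4)÷3=9=i, 13→(13−4)÷3=3=c.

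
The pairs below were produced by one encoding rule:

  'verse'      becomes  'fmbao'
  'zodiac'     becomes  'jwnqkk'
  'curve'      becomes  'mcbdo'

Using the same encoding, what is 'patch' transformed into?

It's a Vigenère-style cipher with numeric key [10,8]: position i shifts by key[i mod 2].
For patch: p+10=z, a+8=i, t+10=d, c+8=k, h+10=r.

zidkr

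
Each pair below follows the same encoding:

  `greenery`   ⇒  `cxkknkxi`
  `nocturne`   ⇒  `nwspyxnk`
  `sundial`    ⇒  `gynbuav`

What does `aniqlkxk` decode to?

Treating letters as 0–25, the rule is x ↦ 9x + 0 (mod 26).
Undoing it on aniqlkxk: a(0)→3·(0−0)≡0=a; n(13)→3·(13−0)≡13=n; i(8)→3·(8−0)≡24=y; q(16)→3·(16−0)≡22=w; l(11)→3·(11−0)≡7=h; k(10)→3·(10−0)≡4=e; x(23)→3·(23−0)≡17=r; k(10)→3·(10−0)≡4=e (all mod 26).

anywhere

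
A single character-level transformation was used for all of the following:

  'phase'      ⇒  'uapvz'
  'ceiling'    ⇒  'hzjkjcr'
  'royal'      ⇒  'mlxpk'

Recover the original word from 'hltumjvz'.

comprise

p(15)→u(20) and h(7)→a(0) fit y≡9x+15 (mod 26); the inverse of 9 mod 26 is 3. Treating letters as 0–25, the rule is x ↦ 9x + 15 (mod 26).
Decoding hltumjvz: h(7)→3·(7−15)≡2=c; l(11)→3·(11−15)≡14=o; t(19)→3·(19−15)≡12=m; u(20)→3·(20−15)≡15=p; m(12)→3·(12−15)≡17=r; j(9)→3·(9−15)≡8=i; v(21)→3·(21−15)≡18=s; z(25)→3·(25−15)≡4=e (all mod 26).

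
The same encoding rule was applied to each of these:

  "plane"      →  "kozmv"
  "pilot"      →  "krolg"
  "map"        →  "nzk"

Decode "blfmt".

Letters are reflected about the middle of the alphabet (position → 25−position): Atbash.
Undoing it on blfmt: b↔y, l↔o, f↔u, m↔n, t↔g.

young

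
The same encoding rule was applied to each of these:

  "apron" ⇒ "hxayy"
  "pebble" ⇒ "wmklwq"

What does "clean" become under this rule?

In apron: a→h is +7, p→x is +8, r→a is +9, o→y is +10 — the shift increases by 1 each position. Letter i (0-indexed) is shifted by i+7, so successive shifts are 7, 8, 9, ….
Applying it to clean: c+7=j, l+8=t, e+9=n, a+10=k, n+11=y.

jtnky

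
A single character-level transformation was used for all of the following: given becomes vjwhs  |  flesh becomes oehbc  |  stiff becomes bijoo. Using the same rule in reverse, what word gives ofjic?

faith

Each letter's alphabet position (a=0..z=25) is mapped through 7·x+5 mod 26 — an affine cipher.
Decoding ofjic: o(14)→15·(14−5)≡5=f; f(5)→15·(5−5)≡0=a; j(9)→15·(9−5)≡8=i; i(8)→15·(8−5)≡19=t; c(2)→15·(2−5)≡7=h (all mod 26).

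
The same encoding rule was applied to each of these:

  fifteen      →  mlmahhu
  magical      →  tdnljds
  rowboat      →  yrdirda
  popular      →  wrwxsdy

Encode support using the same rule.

The shift depends on letter class: consonant f→m is +7, but vowel i→l is +3. Two shifts are in play — +3 for a/e/i/o/u, +7 for every other letter.
Applying it to support: s(cons)+7=z, u(vowel)+3=x, p(cons)+7=w, p(cons)+7=w, o(vowel)+3=r, r(cons)+7=y, t(cons)+7=a.

zxwwrya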